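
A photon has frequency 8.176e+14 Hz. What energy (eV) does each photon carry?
3.3813 eV

Using E = hf:

E = hf = (6.626×10⁻³⁴ J·s)(8.176e+14 Hz)
E = 3.3813 eV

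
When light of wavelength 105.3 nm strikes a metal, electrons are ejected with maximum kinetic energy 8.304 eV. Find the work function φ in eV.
3.47 eV

From Einstein's photoelectric equation: KE_max = hf - φ = hc/λ - φ

Rearranging for φ:
φ = hc/λ - KE_max

Calculate photon energy:
E_photon = hc/λ = 11.7744 eV

Therefore:
φ = 11.7744 - 8.304 = 3.47 eV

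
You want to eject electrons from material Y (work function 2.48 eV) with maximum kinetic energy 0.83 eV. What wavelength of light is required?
374.57 nm

From Einstein's equation: KE_max = hc/λ - φ

Rearranging for λ:
hc/λ = KE_max + φ
λ = hc/(KE_max + φ)

Required photon energy:
E_photon = KE_max + φ = 0.83 + 2.48 = 3.31 eV

Required wavelength:
λ = hc/E_photon = (6.626×10⁻³⁴)(3×10⁸) / (3.31 × 1.602×10⁻¹⁹)
λ = 374.57 nm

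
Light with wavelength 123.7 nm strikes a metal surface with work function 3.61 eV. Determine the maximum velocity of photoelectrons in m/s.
1.5019e+06 m/s

First, find the maximum kinetic energy:
E_photon = hc/λ = 10.0230 eV
KE_max = E_photon - φ = 10.0230 - 3.61 = 6.4130 eV

Convert to Joules: KE_max = 6.4130 × 1.602×10⁻¹⁹ J = 1.0275e-18 J

Then use KE = ½mv² to find velocity:
v = √(2·KE/m) = √(2 × 1.0275e-18 J / 9.109e-31 kg)
v = 1.5019e+06 m/s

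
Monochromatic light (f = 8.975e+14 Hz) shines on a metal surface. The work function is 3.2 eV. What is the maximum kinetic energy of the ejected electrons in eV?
0.5118 eV

Using Einstein's photoelectric equation: KE_max = hf - φ

First, calculate the photon energy:
E_photon = hf = (6.626×10⁻³⁴ J·s)(8.975e+14 Hz)
E_photon = 3.7118 eV

Then, the maximum kinetic energy:
KE_max = E_photon - φ = 3.7118 eV - 3.2 eV = 0.5118 eV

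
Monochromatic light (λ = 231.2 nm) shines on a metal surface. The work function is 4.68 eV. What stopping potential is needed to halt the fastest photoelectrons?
0.6826 V

The stopping potential V_s satisfies: eV_s = KE_max

First, find KE_max using Einstein's equation:
E_photon = hc/λ = 5.3626 eV
KE_max = E_photon - φ = 5.3626 - 4.68 = 0.6826 eV

Since eV_s = KE_max:
V_s = KE_max/e = 0.6826 V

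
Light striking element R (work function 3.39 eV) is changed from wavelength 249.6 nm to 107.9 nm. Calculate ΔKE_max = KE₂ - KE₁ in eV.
6.5233 eV

Using Einstein's equation: KE_max = hc/λ - φ

For λ₁ = 249.6 nm:
KE₁ = hc/λ₁ - φ = 4.9673 - 3.39 = 1.5773 eV

For λ₂ = 107.9 nm:
KE₂ = hc/λ₂ - φ = 11.4907 - 3.39 = 8.1007 eV

Change in KE:
ΔKE = KE₂ - KE₁ = 8.1007 - 1.5773 = 6.5233 eV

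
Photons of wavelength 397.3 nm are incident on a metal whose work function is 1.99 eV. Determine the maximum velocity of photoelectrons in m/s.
6.3066e+05 m/s

First, find the maximum kinetic energy:
E_photon = hc/λ = 3.1207 eV
KE_max = E_photon - φ = 3.1207 - 1.99 = 1.1307 eV

Convert to Joules: KE_max = 1.1307 × 1.602×10⁻¹⁹ J = 1.8115e-19 J

Then use KE = ½mv² to find velocity:
v = √(2·KE/m) = √(2 × 1.8115e-19 J / 9.109e-31 kg)
v = 6.3066e+05 m/s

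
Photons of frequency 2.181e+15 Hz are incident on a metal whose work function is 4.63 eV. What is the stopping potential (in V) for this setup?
4.3899 V

The stopping potential V_s satisfies: eV_s = KE_max

First, find KE_max using Einstein's equation:
E_photon = hf = (6.626×10⁻³⁴ J·s)(2.181e+15 Hz) = 9.0199 eV
KE_max = E_photon - φ = 9.0199 - 4.63 = 4.3899 eV

Since eV_s = KE_max:
V_s = KE_max/e = 4.3899 V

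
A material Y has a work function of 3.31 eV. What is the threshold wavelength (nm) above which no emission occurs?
374.57 nm

The threshold wavelength is when the photon energy equals the work function:
hc/λ₀ = φ

Solving for λ₀:
λ₀ = hc/φ = (6.626×10⁻³⁴ J·s)(3×10⁸ m/s) / (3.31 eV × 1.602×10⁻¹⁹ J/eV)
λ₀ = 374.57 nm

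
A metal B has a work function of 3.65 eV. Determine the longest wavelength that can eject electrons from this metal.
339.68 nm

The threshold wavelength is when the photon energy equals the work function:
hc/λ₀ = φ

Solving for λ₀:
λ₀ = hc/φ = (6.626×10⁻³⁴ J·s)(3×10⁸ m/s) / (3.65 eV × 1.602×10⁻¹⁹ J/eV)
λ₀ = 339.68 nm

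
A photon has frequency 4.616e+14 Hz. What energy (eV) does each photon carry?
1.9090 eV

Using E = hf:

E = hf = (6.626×10⁻³⁴ J·s)(4.616e+14 Hz)
E = 1.9090 eV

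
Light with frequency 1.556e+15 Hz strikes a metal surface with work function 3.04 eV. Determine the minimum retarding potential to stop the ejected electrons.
3.3951 V

The stopping potential V_s satisfies: eV_s = KE_max

First, find KE_max using Einstein's equation:
E_photon = hf = (6.626×10⁻³⁴ J·s)(1.556e+15 Hz) = 6.4351 eV
KE_max = E_photon - φ = 6.4351 - 3.04 = 3.3951 eV

Since eV_s = KE_max:
V_s = KE_max/e = 3.3951 V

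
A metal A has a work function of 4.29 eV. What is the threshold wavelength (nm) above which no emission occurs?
289.01 nm

The threshold wavelength is when the photon energy equals the work function:
hc/λ₀ = φ

Solving for λ₀:
λ₀ = hc/φ = (6.626×10⁻³⁴ J·s)(3×10⁸ m/s) / (4.29 eV × 1.602×10⁻¹⁹ J/eV)
λ₀ = 289.01 nm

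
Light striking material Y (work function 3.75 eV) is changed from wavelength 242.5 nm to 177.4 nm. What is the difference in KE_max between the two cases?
1.8762 eV

Using Einstein's equation: KE_max = hc/λ - φ

For λ₁ = 242.5 nm:
KE₁ = hc/λ₁ - φ = 5.1128 - 3.75 = 1.3628 eV

For λ₂ = 177.4 nm:
KE₂ = hc/λ₂ - φ = 6.9890 - 3.75 = 3.2390 eV

Change in KE:
ΔKE = KE₂ - KE₁ = 3.2390 - 1.3628 = 1.8762 eV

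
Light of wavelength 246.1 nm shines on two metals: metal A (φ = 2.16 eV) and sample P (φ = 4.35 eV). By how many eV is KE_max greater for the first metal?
2.1900 eV

Using KE_max = hc/λ - φ for each metal:

Photon energy: E = hc/λ = 5.0380 eV

For metal A (φ₁ = 2.16 eV):
KE₁ = E - φ₁ = 5.0380 - 2.16 = 2.8780 eV

For sample P (φ₂ = 4.35 eV):
KE₂ = E - φ₂ = 5.0380 - 4.35 = 0.6880 eV

Difference:
ΔKE = KE₁ - KE₂ = 2.8780 - 0.6880 = 2.1900 eV

Note: The difference equals the difference in work functions: 4.35 - 2.16 = 2.19 eV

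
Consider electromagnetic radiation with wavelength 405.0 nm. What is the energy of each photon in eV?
3.0613 eV

Using E = hf = hc/λ:

E = hc/λ = (6.626×10⁻³⁴ J·s)(3×10⁸ m/s) / (405.0×10⁻⁹ m)
E = 3.0613 eV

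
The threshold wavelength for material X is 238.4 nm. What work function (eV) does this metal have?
5.20 eV

At the threshold wavelength, photon energy equals work function:
φ = hc/λ₀

Calculating:
φ = (6.626×10⁻³⁴ J·s)(3×10⁸ m/s) / (238.4×10⁻⁹ m)
φ = 5.20 eV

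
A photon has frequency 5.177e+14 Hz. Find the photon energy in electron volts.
2.1410 eV

Using E = hf:

E = hf = (6.626×10⁻³⁴ J·s)(5.177e+14 Hz)
E = 2.1410 eV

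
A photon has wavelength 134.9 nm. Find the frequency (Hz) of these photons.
2.2223e+15 Hz

Using the wave equation: c = fλ

Solving for frequency:
f = c/λ = (3×10⁸ m/s) / (134.9×10⁻⁹ m)
f = 2.2223e+15 Hz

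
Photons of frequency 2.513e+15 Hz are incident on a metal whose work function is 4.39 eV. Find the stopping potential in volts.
6.0029 V

The stopping potential V_s satisfies: eV_s = KE_max

First, find KE_max using Einstein's equation:
E_photon = hf = (6.626×10⁻³⁴ J·s)(2.513e+15 Hz) = 10.3929 eV
KE_max = E_photon - φ = 10.3929 - 4.39 = 6.0029 eV

Since eV_s = KE_max:
V_s = KE_max/e = 6.0029 V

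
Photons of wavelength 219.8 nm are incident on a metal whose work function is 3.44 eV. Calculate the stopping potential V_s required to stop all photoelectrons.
2.2008 V

The stopping potential V_s satisfies: eV_s = KE_max

First, find KE_max using Einstein's equation:
E_photon = hc/λ = 5.6408 eV
KE_max = E_photon - φ = 5.6408 - 3.44 = 2.2008 eV

Since eV_s = KE_max:
V_s = KE_max/e = 2.2008 V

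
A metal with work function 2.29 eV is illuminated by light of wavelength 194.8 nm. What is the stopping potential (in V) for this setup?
4.0747 V

The stopping potential V_s satisfies: eV_s = KE_max

First, find KE_max using Einstein's equation:
E_photon = hc/λ = 6.3647 eV
KE_max = E_photon - φ = 6.3647 - 2.29 = 4.0747 eV

Since eV_s = KE_max:
V_s = KE_max/e = 4.0747 V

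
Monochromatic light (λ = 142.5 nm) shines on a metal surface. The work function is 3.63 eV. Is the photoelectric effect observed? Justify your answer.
Yes

For photoemission, the photon energy must exceed the work function.

Photon energy: E = hc/λ = 8.7006 eV
Work function: φ = 3.63 eV

Since E_photon (8.7006 eV) > φ (3.63 eV), photoemission WILL occur.
The threshold wavelength is λ₀ = hc/φ = 341.6 nm.
Since 142.5 nm < 341.6 nm, the light has sufficient energy.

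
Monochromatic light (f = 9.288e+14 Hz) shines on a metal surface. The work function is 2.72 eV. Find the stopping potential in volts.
1.1212 V

The stopping potential V_s satisfies: eV_s = KE_max

First, find KE_max using Einstein's equation:
E_photon = hf = (6.626×10⁻³⁴ J·s)(9.288e+14 Hz) = 3.8412 eV
KE_max = E_photon - φ = 3.8412 - 2.72 = 1.1212 eV

Since eV_s = KE_max:
V_s = KE_max/e = 1.1212 V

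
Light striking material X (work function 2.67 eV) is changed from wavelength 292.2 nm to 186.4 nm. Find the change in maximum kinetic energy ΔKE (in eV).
2.4084 eV

Using Einstein's equation: KE_max = hc/λ - φ

For λ₁ = 292.2 nm:
KE₁ = hc/λ₁ - φ = 4.2431 - 2.67 = 1.5731 eV

For λ₂ = 186.4 nm:
KE₂ = hc/λ₂ - φ = 6.6515 - 2.67 = 3.9815 eV

Change in KE:
ΔKE = KE₂ - KE₁ = 3.9815 - 1.5731 = 2.4084 eV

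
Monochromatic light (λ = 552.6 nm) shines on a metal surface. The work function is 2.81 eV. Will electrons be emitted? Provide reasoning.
No

For photoemission, the photon energy must exceed the work function.

Photon energy: E = hc/λ = 2.2437 eV
Work function: φ = 2.81 eV

Since E_photon (2.2437 eV) < φ (2.81 eV), photoemission will NOT occur.
The threshold wavelength is λ₀ = hc/φ = 441.2 nm.
Since 552.6 nm > 441.2 nm, the photons lack sufficient energy.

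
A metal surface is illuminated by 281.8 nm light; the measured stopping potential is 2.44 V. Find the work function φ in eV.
1.96 eV

The stopping potential gives the maximum kinetic energy: KE_max = eV_s = 2.44 eV

From Einstein's photoelectric equation: KE_max = hc/λ - φ
Rearranging: φ = hc/λ - KE_max

Calculate photon energy:
E_photon = hc/λ = (6.626×10⁻³⁴ J·s)(3×10⁸ m/s) / (281.8×10⁻⁹ m) = 4.3997 eV

Therefore:
φ = 4.3997 - 2.44 = 1.96 eV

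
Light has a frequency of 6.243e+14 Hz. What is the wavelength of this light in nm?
480.21 nm

Using the wave equation: c = fλ

Solving for wavelength:
λ = c/f = (3×10⁸ m/s) / (6.243e+14 Hz)
λ = 480.21 nm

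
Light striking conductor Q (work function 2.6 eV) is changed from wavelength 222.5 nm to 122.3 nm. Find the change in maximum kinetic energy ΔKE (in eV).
4.5654 eV

Using Einstein's equation: KE_max = hc/λ - φ

For λ₁ = 222.5 nm:
KE₁ = hc/λ₁ - φ = 5.5723 - 2.6 = 2.9723 eV

For λ₂ = 122.3 nm:
KE₂ = hc/λ₂ - φ = 10.1377 - 2.6 = 7.5377 eV

Change in KE:
ΔKE = KE₂ - KE₁ = 7.5377 - 2.9723 = 4.5654 eV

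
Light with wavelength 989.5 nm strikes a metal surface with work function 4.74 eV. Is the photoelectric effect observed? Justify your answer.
No

For photoemission, the photon energy must exceed the work function.

Photon energy: E = hc/λ = 1.2530 eV
Work function: φ = 4.74 eV

Since E_photon (1.2530 eV) < φ (4.74 eV), photoemission will NOT occur.
The threshold wavelength is λ₀ = hc/φ = 261.6 nm.
Since 989.5 nm > 261.6 nm, the photons lack sufficient energy.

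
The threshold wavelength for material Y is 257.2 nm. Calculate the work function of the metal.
4.82 eV

At the threshold wavelength, photon energy equals work function:
φ = hc/λ₀

Calculating:
φ = (6.626×10⁻³⁴ J·s)(3×10⁸ m/s) / (257.2×10⁻⁹ m)
φ = 4.82 eV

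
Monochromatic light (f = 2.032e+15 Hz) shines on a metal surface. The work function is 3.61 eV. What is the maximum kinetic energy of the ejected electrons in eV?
4.7937 eV

Using Einstein's photoelectric equation: KE_max = hf - φ

First, calculate the photon energy:
E_photon = hf = (6.626×10⁻³⁴ J·s)(2.032e+15 Hz)
E_photon = 8.4037 eV

Then, the maximum kinetic energy:
KE_max = E_photon - φ = 8.4037 eV - 3.61 eV = 4.7937 eV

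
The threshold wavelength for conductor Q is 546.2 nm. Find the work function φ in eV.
2.27 eV

At the threshold wavelength, photon energy equals work function:
φ = hc/λ₀

Calculating:
φ = (6.626×10⁻³⁴ J·s)(3×10⁸ m/s) / (546.2×10⁻⁹ m)
φ = 2.27 eV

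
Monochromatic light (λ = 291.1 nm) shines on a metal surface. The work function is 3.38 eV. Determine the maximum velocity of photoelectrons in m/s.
5.5611e+05 m/s

First, find the maximum kinetic energy:
E_photon = hc/λ = 4.2592 eV
KE_max = E_photon - φ = 4.2592 - 3.38 = 0.8792 eV

Convert to Joules: KE_max = 0.8792 × 1.602×10⁻¹⁹ J = 1.4086e-19 J

Then use KE = ½mv² to find velocity:
v = √(2·KE/m) = √(2 × 1.4086e-19 J / 9.109e-31 kg)
v = 5.5611e+05 m/s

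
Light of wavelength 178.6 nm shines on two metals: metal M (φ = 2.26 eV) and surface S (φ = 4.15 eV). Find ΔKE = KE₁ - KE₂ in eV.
1.8900 eV

Using KE_max = hc/λ - φ for each metal:

Photon energy: E = hc/λ = 6.9420 eV

For metal M (φ₁ = 2.26 eV):
KE₁ = E - φ₁ = 6.9420 - 2.26 = 4.6820 eV

For surface S (φ₂ = 4.15 eV):
KE₂ = E - φ₂ = 6.9420 - 4.15 = 2.7920 eV

Difference:
ΔKE = KE₁ - KE₂ = 4.6820 - 2.7920 = 1.8900 eV

Note: The difference equals the difference in work functions: 4.15 - 2.26 = 1.89 eV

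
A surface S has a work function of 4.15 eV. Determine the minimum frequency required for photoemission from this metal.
1.0035e+15 Hz

The threshold frequency is when the photon energy equals the work function:
hf₀ = φ

Solving for f₀:
f₀ = φ/h = (4.15 eV × 1.602×10⁻¹⁹ J/eV) / (6.626×10⁻³⁴ J·s)
f₀ = 1.0035e+15 Hz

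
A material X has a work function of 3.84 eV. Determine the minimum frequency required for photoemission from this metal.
9.2851e+14 Hz

The threshold frequency is when the photon energy equals the work function:
hf₀ = φ

Solving for f₀:
f₀ = φ/h = (3.84 eV × 1.602×10⁻¹⁹ J/eV) / (6.626×10⁻³⁴ J·s)
f₀ = 9.2851e+14 Hz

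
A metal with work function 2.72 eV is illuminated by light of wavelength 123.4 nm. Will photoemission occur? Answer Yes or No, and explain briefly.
Yes

For photoemission, the photon energy must exceed the work function.

Photon energy: E = hc/λ = 10.0473 eV
Work function: φ = 2.72 eV

Since E_photon (10.0473 eV) > φ (2.72 eV), photoemission WILL occur.
The threshold wavelength is λ₀ = hc/φ = 455.8 nm.
Since 123.4 nm < 455.8 nm, the light has sufficient energy.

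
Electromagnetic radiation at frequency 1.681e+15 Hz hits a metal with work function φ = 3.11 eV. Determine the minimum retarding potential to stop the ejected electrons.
3.8421 V

The stopping potential V_s satisfies: eV_s = KE_max

First, find KE_max using Einstein's equation:
E_photon = hf = (6.626×10⁻³⁴ J·s)(1.681e+15 Hz) = 6.9521 eV
KE_max = E_photon - φ = 6.9521 - 3.11 = 3.8421 eV

Since eV_s = KE_max:
V_s = KE_max/e = 3.8421 V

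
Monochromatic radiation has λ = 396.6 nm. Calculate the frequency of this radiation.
7.5591e+14 Hz

Using the wave equation: c = fλ

Solving for frequency:
f = c/λ = (3×10⁸ m/s) / (396.6×10⁻⁹ m)
f = 7.5591e+14 Hz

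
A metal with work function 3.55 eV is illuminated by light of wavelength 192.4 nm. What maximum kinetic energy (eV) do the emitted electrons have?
2.8941 eV

Using Einstein's photoelectric equation: KE_max = hf - φ = hc/λ - φ

First, calculate the photon energy:
E_photon = hc/λ = (6.626×10⁻³⁴ J·s)(3×10⁸ m/s) / (192.4×10⁻⁹ m)
E_photon = 6.4441 eV

Then, the maximum kinetic energy:
KE_max = E_photon - φ = 6.4441 eV - 3.55 eV = 2.8941 eV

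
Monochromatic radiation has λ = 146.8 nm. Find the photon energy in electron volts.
8.4458 eV

Using E = hf = hc/λ:

E = hc/λ = (6.626×10⁻³⁴ J·s)(3×10⁸ m/s) / (146.8×10⁻⁹ m)
E = 8.4458 eV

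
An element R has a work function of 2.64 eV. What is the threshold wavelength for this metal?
469.64 nm

The threshold wavelength is when the photon energy equals the work function:
hc/λ₀ = φ

Solving for λ₀:
λ₀ = hc/φ = (6.626×10⁻³⁴ J·s)(3×10⁸ m/s) / (2.64 eV × 1.602×10⁻¹⁹ J/eV)
λ₀ = 469.64 nm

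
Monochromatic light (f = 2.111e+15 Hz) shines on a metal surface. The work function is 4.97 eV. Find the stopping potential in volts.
3.7604 V

The stopping potential V_s satisfies: eV_s = KE_max

First, find KE_max using Einstein's equation:
E_photon = hf = (6.626×10⁻³⁴ J·s)(2.111e+15 Hz) = 8.7304 eV
KE_max = E_photon - φ = 8.7304 - 4.97 = 3.7604 eV

Since eV_s = KE_max:
V_s = KE_max/e = 3.7604 V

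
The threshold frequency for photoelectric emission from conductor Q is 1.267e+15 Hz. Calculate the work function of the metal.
5.24 eV

At the threshold frequency, photon energy equals work function:
φ = hf₀

Calculating:
φ = (6.626×10⁻³⁴ J·s)(1.267e+15 Hz)
φ = 5.24 eV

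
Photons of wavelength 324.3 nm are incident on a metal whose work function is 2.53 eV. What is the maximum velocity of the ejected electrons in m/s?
6.7445e+05 m/s

First, find the maximum kinetic energy:
E_photon = hc/λ = 3.8231 eV
KE_max = E_photon - φ = 3.8231 - 2.53 = 1.2931 eV

Convert to Joules: KE_max = 1.2931 × 1.602×10⁻¹⁹ J = 2.0718e-19 J

Then use KE = ½mv² to find velocity:
v = √(2·KE/m) = √(2 × 2.0718e-19 J / 9.109e-31 kg)
v = 6.7445e+05 m/s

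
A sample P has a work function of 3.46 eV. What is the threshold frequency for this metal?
8.3662e+14 Hz

The threshold frequency is when the photon energy equals the work function:
hf₀ = φ

Solving for f₀:
f₀ = φ/h = (3.46 eV × 1.602×10⁻¹⁹ J/eV) / (6.626×10⁻³⁴ J·s)
f₀ = 8.3662e+14 Hz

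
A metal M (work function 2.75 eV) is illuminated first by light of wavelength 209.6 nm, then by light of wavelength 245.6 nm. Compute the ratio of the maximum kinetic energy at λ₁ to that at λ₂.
1.3773

Using Einstein's equation: KE_max = hc/λ - φ

For λ₁ = 209.6 nm:
E₁ = hc/λ₁ = 5.9153 eV
KE₁ = E₁ - φ = 5.9153 - 2.75 = 3.1653 eV

For λ₂ = 245.6 nm:
E₂ = hc/λ₂ = 5.0482 eV
KE₂ = E₂ - φ = 5.0482 - 2.75 = 2.2982 eV

Ratio: KE₁/KE₂ = 3.1653/2.2982 = 1.3773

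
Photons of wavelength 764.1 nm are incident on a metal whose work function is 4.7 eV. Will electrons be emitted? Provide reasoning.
No

For photoemission, the photon energy must exceed the work function.

Photon energy: E = hc/λ = 1.6226 eV
Work function: φ = 4.7 eV

Since E_photon (1.6226 eV) < φ (4.7 eV), photoemission will NOT occur.
The threshold wavelength is λ₀ = hc/φ = 263.8 nm.
Since 764.1 nm > 263.8 nm, the photons lack sufficient energy.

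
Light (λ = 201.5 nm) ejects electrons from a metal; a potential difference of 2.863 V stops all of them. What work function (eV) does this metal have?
3.29 eV

The stopping potential gives the maximum kinetic energy: KE_max = eV_s = 2.863 eV

From Einstein's photoelectric equation: KE_max = hc/λ - φ
Rearranging: φ = hc/λ - KE_max

Calculate photon energy:
E_photon = hc/λ = (6.626×10⁻³⁴ J·s)(3×10⁸ m/s) / (201.5×10⁻⁹ m) = 6.1531 eV

Therefore:
φ = 6.1531 - 2.863 = 3.29 eV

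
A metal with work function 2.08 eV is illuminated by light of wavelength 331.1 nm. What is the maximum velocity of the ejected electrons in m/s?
7.6521e+05 m/s

First, find the maximum kinetic energy:
E_photon = hc/λ = 3.7446 eV
KE_max = E_photon - φ = 3.7446 - 2.08 = 1.6646 eV

Convert to Joules: KE_max = 1.6646 × 1.602×10⁻¹⁹ J = 2.6670e-19 J

Then use KE = ½mv² to find velocity:
v = √(2·KE/m) = √(2 × 2.6670e-19 J / 9.109e-31 kg)
v = 7.6521e+05 m/s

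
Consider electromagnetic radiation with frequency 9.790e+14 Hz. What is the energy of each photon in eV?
4.0488 eV

Using E = hf:

E = hf = (6.626×10⁻³⁴ J·s)(9.790e+14 Hz)
E = 4.0488 eV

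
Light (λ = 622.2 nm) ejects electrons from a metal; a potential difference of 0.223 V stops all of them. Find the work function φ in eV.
1.77 eV

The stopping potential gives the maximum kinetic energy: KE_max = eV_s = 0.223 eV

From Einstein's photoelectric equation: KE_max = hc/λ - φ
Rearranging: φ = hc/λ - KE_max

Calculate photon energy:
E_photon = hc/λ = (6.626×10⁻³⁴ J·s)(3×10⁸ m/s) / (622.2×10⁻⁹ m) = 1.9927 eV

Therefore:
φ = 1.9927 - 0.223 = 1.77 eV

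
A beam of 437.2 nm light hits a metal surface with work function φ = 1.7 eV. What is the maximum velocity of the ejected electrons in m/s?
6.3211e+05 m/s

First, find the maximum kinetic energy:
E_photon = hc/λ = 2.8359 eV
KE_max = E_photon - φ = 2.8359 - 1.7 = 1.1359 eV

Convert to Joules: KE_max = 1.1359 × 1.602×10⁻¹⁹ J = 1.8199e-19 J

Then use KE = ½mv² to find velocity:
v = √(2·KE/m) = √(2 × 1.8199e-19 J / 9.109e-31 kg)
v = 6.3211e+05 m/s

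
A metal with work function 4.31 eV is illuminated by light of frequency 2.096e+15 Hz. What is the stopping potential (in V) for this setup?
4.3584 V

The stopping potential V_s satisfies: eV_s = KE_max

First, find KE_max using Einstein's equation:
E_photon = hf = (6.626×10⁻³⁴ J·s)(2.096e+15 Hz) = 8.6684 eV
KE_max = E_photon - φ = 8.6684 - 4.31 = 4.3584 eV

Since eV_s = KE_max:
V_s = KE_max/e = 4.3584 V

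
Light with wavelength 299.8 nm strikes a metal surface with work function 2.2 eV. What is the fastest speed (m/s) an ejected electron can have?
8.2514e+05 m/s

First, find the maximum kinetic energy:
E_photon = hc/λ = 4.1356 eV
KE_max = E_photon - φ = 4.1356 - 2.2 = 1.9356 eV

Convert to Joules: KE_max = 1.9356 × 1.602×10⁻¹⁹ J = 3.1011e-19 J

Then use KE = ½mv² to find velocity:
v = √(2·KE/m) = √(2 × 3.1011e-19 J / 9.109e-31 kg)
v = 8.2514e+05 m/s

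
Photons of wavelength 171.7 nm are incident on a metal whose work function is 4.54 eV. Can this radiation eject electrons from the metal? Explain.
Yes

For photoemission, the photon energy must exceed the work function.

Photon energy: E = hc/λ = 7.2210 eV
Work function: φ = 4.54 eV

Since E_photon (7.2210 eV) > φ (4.54 eV), photoemission WILL occur.
The threshold wavelength is λ₀ = hc/φ = 273.1 nm.
Since 171.7 nm < 273.1 nm, the light has sufficient energy.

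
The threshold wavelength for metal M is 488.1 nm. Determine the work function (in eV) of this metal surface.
2.54 eV

At the threshold wavelength, photon energy equals work function:
φ = hc/λ₀

Calculating:
φ = (6.626×10⁻³⁴ J·s)(3×10⁸ m/s) / (488.1×10⁻⁹ m)
φ = 2.54 eV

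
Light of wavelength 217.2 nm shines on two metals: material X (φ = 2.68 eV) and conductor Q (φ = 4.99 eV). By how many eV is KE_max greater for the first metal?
2.3100 eV

Using KE_max = hc/λ - φ for each metal:

Photon energy: E = hc/λ = 5.7083 eV

For material X (φ₁ = 2.68 eV):
KE₁ = E - φ₁ = 5.7083 - 2.68 = 3.0283 eV

For conductor Q (φ₂ = 4.99 eV):
KE₂ = E - φ₂ = 5.7083 - 4.99 = 0.7183 eV

Difference:
ΔKE = KE₁ - KE₂ = 3.0283 - 0.7183 = 2.3100 eV

Note: The difference equals the difference in work functions: 4.99 - 2.68 = 2.31 eV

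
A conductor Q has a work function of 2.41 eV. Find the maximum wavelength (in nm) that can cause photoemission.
514.46 nm

The threshold wavelength is when the photon energy equals the work function:
hc/λ₀ = φ

Solving for λ₀:
λ₀ = hc/φ = (6.626×10⁻³⁴ J·s)(3×10⁸ m/s) / (2.41 eV × 1.602×10⁻¹⁹ J/eV)
λ₀ = 514.46 nm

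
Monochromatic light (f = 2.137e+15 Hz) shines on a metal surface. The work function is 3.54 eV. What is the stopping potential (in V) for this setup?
5.2979 V

The stopping potential V_s satisfies: eV_s = KE_max

First, find KE_max using Einstein's equation:
E_photon = hf = (6.626×10⁻³⁴ J·s)(2.137e+15 Hz) = 8.8379 eV
KE_max = E_photon - φ = 8.8379 - 3.54 = 5.2979 eV

Since eV_s = KE_max:
V_s = KE_max/e = 5.2979 V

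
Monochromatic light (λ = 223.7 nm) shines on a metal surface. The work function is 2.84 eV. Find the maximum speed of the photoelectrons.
9.7500e+05 m/s

First, find the maximum kinetic energy:
E_photon = hc/λ = 5.5424 eV
KE_max = E_photon - φ = 5.5424 - 2.84 = 2.7024 eV

Convert to Joules: KE_max = 2.7024 × 1.602×10⁻¹⁹ J = 4.3298e-19 J

Then use KE = ½mv² to find velocity:
v = √(2·KE/m) = √(2 × 4.3298e-19 J / 9.109e-31 kg)
v = 9.7500e+05 m/s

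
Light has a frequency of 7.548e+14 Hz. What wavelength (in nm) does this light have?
397.18 nm

Using the wave equation: c = fλ

Solving for wavelength:
λ = c/f = (3×10⁸ m/s) / (7.548e+14 Hz)
λ = 397.18 nm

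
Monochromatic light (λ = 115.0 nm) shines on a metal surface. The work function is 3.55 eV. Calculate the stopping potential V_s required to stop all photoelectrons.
7.2312 V

The stopping potential V_s satisfies: eV_s = KE_max

First, find KE_max using Einstein's equation:
E_photon = hc/λ = 10.7812 eV
KE_max = E_photon - φ = 10.7812 - 3.55 = 7.2312 eV

Since eV_s = KE_max:
V_s = KE_max/e = 7.2312 V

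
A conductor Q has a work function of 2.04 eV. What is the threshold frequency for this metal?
4.9327e+14 Hz

The threshold frequency is when the photon energy equals the work function:
hf₀ = φ

Solving for f₀:
f₀ = φ/h = (2.04 eV × 1.602×10⁻¹⁹ J/eV) / (6.626×10⁻³⁴ J·s)
f₀ = 4.9327e+14 Hz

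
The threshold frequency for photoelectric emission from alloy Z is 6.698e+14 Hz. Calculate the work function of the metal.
2.77 eV

At the threshold frequency, photon energy equals work function:
φ = hf₀

Calculating:
φ = (6.626×10⁻³⁴ J·s)(6.698e+14 Hz)
φ = 2.77 eV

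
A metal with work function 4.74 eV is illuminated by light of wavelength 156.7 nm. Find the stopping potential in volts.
3.1722 V

The stopping potential V_s satisfies: eV_s = KE_max

First, find KE_max using Einstein's equation:
E_photon = hc/λ = 7.9122 eV
KE_max = E_photon - φ = 7.9122 - 4.74 = 3.1722 eV

Since eV_s = KE_max:
V_s = KE_max/e = 3.1722 V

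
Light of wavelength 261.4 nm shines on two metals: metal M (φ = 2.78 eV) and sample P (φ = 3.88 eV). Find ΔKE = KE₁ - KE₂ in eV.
1.1000 eV

Using KE_max = hc/λ - φ for each metal:

Photon energy: E = hc/λ = 4.7431 eV

For metal M (φ₁ = 2.78 eV):
KE₁ = E - φ₁ = 4.7431 - 2.78 = 1.9631 eV

For sample P (φ₂ = 3.88 eV):
KE₂ = E - φ₂ = 4.7431 - 3.88 = 0.8631 eV

Difference:
ΔKE = KE₁ - KE₂ = 1.9631 - 0.8631 = 1.1000 eV

Note: The difference equals the difference in work functions: 3.88 - 2.78 = 1.10 eV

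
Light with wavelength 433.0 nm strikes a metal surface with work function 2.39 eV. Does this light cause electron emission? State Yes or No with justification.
Yes

For photoemission, the photon energy must exceed the work function.

Photon energy: E = hc/λ = 2.8634 eV
Work function: φ = 2.39 eV

Since E_photon (2.8634 eV) > φ (2.39 eV), photoemission WILL occur.
The threshold wavelength is λ₀ = hc/φ = 518.8 nm.
Since 433.0 nm < 518.8 nm, the light has sufficient energy.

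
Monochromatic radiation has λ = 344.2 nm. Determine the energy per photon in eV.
3.6021 eV

Using E = hf = hc/λ:

E = hc/λ = (6.626×10⁻³⁴ J·s)(3×10⁸ m/s) / (344.2×10⁻⁹ m)
E = 3.6021 eV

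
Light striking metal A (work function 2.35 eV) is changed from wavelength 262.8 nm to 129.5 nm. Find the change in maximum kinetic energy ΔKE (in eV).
4.8563 eV

Using Einstein's equation: KE_max = hc/λ - φ

For λ₁ = 262.8 nm:
KE₁ = hc/λ₁ - φ = 4.7178 - 2.35 = 2.3678 eV

For λ₂ = 129.5 nm:
KE₂ = hc/λ₂ - φ = 9.5741 - 2.35 = 7.2241 eV

Change in KE:
ΔKE = KE₂ - KE₁ = 7.2241 - 2.3678 = 4.8563 eV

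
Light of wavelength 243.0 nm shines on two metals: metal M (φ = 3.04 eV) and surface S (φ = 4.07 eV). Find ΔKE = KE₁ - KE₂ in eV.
1.0300 eV

Using KE_max = hc/λ - φ for each metal:

Photon energy: E = hc/λ = 5.1022 eV

For metal M (φ₁ = 3.04 eV):
KE₁ = E - φ₁ = 5.1022 - 3.04 = 2.0622 eV

For surface S (φ₂ = 4.07 eV):
KE₂ = E - φ₂ = 5.1022 - 4.07 = 1.0322 eV

Difference:
ΔKE = KE₁ - KE₂ = 2.0622 - 1.0322 = 1.0300 eV

Note: The difference equals the difference in work functions: 4.07 - 3.04 = 1.03 eV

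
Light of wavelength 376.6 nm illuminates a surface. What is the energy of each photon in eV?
3.2922 eV

Using E = hf = hc/λ:

E = hc/λ = (6.626×10⁻³⁴ J·s)(3×10⁸ m/s) / (376.6×10⁻⁹ m)
E = 3.2922 eV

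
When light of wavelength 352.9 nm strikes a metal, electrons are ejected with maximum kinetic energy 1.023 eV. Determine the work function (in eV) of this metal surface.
2.49 eV

From Einstein's photoelectric equation: KE_max = hf - φ = hc/λ - φ

Rearranging for φ:
φ = hc/λ - KE_max

Calculate photon energy:
E_photon = hc/λ = 3.5133 eV

Therefore:
φ = 3.5133 - 1.023 = 2.49 eV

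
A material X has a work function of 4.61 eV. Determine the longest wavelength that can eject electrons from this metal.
268.95 nm

The threshold wavelength is when the photon energy equals the work function:
hc/λ₀ = φ

Solving for λ₀:
λ₀ = hc/φ = (6.626×10⁻³⁴ J·s)(3×10⁸ m/s) / (4.61 eV × 1.602×10⁻¹⁹ J/eV)
λ₀ = 268.95 nm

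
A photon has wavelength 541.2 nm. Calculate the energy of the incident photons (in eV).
2.2909 eV

Using E = hf = hc/λ:

E = hc/λ = (6.626×10⁻³⁴ J·s)(3×10⁸ m/s) / (541.2×10⁻⁹ m)
E = 2.2909 eV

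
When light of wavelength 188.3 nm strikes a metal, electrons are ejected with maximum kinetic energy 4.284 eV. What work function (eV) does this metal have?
2.30 eV

From Einstein's photoelectric equation: KE_max = hf - φ = hc/λ - φ

Rearranging for φ:
φ = hc/λ - KE_max

Calculate photon energy:
E_photon = hc/λ = 6.5844 eV

Therefore:
φ = 6.5844 - 4.284 = 2.30 eV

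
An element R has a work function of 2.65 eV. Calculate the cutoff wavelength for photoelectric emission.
467.86 nm

The threshold wavelength is when the photon energy equals the work function:
hc/λ₀ = φ

Solving for λ₀:
λ₀ = hc/φ = (6.626×10⁻³⁴ J·s)(3×10⁸ m/s) / (2.65 eV × 1.602×10⁻¹⁹ J/eV)
λ₀ = 467.86 nm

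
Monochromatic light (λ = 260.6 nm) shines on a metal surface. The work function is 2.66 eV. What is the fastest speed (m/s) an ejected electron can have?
8.5900e+05 m/s

First, find the maximum kinetic energy:
E_photon = hc/λ = 4.7576 eV
KE_max = E_photon - φ = 4.7576 - 2.66 = 2.0976 eV

Convert to Joules: KE_max = 2.0976 × 1.602×10⁻¹⁹ J = 3.3608e-19 J

Then use KE = ½mv² to find velocity:
v = √(2·KE/m) = √(2 × 3.3608e-19 J / 9.109e-31 kg)
v = 8.5900e+05 m/s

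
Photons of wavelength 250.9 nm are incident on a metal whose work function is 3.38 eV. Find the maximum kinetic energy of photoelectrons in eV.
1.5616 eV

Using Einstein's photoelectric equation: KE_max = hf - φ = hc/λ - φ

First, calculate the photon energy:
E_photon = hc/λ = (6.626×10⁻³⁴ J·s)(3×10⁸ m/s) / (250.9×10⁻⁹ m)
E_photon = 4.9416 eV

Then, the maximum kinetic energy:
KE_max = E_photon - φ = 4.9416 eV - 3.38 eV = 1.5616 eV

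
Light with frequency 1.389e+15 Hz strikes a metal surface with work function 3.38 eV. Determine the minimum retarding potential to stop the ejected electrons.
2.3644 V

The stopping potential V_s satisfies: eV_s = KE_max

First, find KE_max using Einstein's equation:
E_photon = hf = (6.626×10⁻³⁴ J·s)(1.389e+15 Hz) = 5.7444 eV
KE_max = E_photon - φ = 5.7444 - 3.38 = 2.3644 eV

Since eV_s = KE_max:
V_s = KE_max/e = 2.3644 V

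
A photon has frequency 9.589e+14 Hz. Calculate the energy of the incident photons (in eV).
3.9657 eV

Using E = hf:

E = hf = (6.626×10⁻³⁴ J·s)(9.589e+14 Hz)
E = 3.9657 eV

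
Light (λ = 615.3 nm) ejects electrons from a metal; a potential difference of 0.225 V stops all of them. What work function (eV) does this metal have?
1.79 eV

The stopping potential gives the maximum kinetic energy: KE_max = eV_s = 0.225 eV

From Einstein's photoelectric equation: KE_max = hc/λ - φ
Rearranging: φ = hc/λ - KE_max

Calculate photon energy:
E_photon = hc/λ = (6.626×10⁻³⁴ J·s)(3×10⁸ m/s) / (615.3×10⁻⁹ m) = 2.0150 eV

Therefore:
φ = 2.0150 - 0.225 = 1.79 eV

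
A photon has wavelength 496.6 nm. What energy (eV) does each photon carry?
2.4967 eV

Using E = hf = hc/λ:

E = hc/λ = (6.626×10⁻³⁴ J·s)(3×10⁸ m/s) / (496.6×10⁻⁹ m)
E = 2.4967 eV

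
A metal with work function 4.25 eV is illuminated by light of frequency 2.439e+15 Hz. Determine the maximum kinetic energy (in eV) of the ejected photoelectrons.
5.8369 eV

Using Einstein's photoelectric equation: KE_max = hf - φ

First, calculate the photon energy:
E_photon = hf = (6.626×10⁻³⁴ J·s)(2.439e+15 Hz)
E_photon = 10.0869 eV

Then, the maximum kinetic energy:
KE_max = E_photon - φ = 10.0869 eV - 4.25 eV = 5.8369 eV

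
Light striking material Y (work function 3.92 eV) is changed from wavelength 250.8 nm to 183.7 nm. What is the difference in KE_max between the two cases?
1.8057 eV

Using Einstein's equation: KE_max = hc/λ - φ

For λ₁ = 250.8 nm:
KE₁ = hc/λ₁ - φ = 4.9435 - 3.92 = 1.0235 eV

For λ₂ = 183.7 nm:
KE₂ = hc/λ₂ - φ = 6.7493 - 3.92 = 2.8293 eV

Change in KE:
ΔKE = KE₂ - KE₁ = 2.8293 - 1.0235 = 1.8057 eV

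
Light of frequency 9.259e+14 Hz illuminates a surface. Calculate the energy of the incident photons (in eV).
3.8292 eV

Using E = hf:

E = hf = (6.626×10⁻³⁴ J·s)(9.259e+14 Hz)
E = 3.8292 eV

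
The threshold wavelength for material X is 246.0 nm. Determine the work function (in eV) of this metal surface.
5.04 eV

At the threshold wavelength, photon energy equals work function:
φ = hc/λ₀

Calculating:
φ = (6.626×10⁻³⁴ J·s)(3×10⁸ m/s) / (246.0×10⁻⁹ m)
φ = 5.04 eV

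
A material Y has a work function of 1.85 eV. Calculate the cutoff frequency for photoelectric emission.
4.4733e+14 Hz

The threshold frequency is when the photon energy equals the work function:
hf₀ = φ

Solving for f₀:
f₀ = φ/h = (1.85 eV × 1.602×10⁻¹⁹ J/eV) / (6.626×10⁻³⁴ J·s)
f₀ = 4.4733e+14 Hz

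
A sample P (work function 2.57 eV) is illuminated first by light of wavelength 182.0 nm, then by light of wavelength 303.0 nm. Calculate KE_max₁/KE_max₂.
2.7875

Using Einstein's equation: KE_max = hc/λ - φ

For λ₁ = 182.0 nm:
E₁ = hc/λ₁ = 6.8123 eV
KE₁ = E₁ - φ = 6.8123 - 2.57 = 4.2423 eV

For λ₂ = 303.0 nm:
E₂ = hc/λ₂ = 4.0919 eV
KE₂ = E₂ - φ = 4.0919 - 2.57 = 1.5219 eV

Ratio: KE₁/KE₂ = 4.2423/1.5219 = 2.7875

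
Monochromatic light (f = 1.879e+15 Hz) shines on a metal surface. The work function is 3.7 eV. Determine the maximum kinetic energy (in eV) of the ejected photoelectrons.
4.0709 eV

Using Einstein's photoelectric equation: KE_max = hf - φ

First, calculate the photon energy:
E_photon = hf = (6.626×10⁻³⁴ J·s)(1.879e+15 Hz)
E_photon = 7.7709 eV

Then, the maximum kinetic energy:
KE_max = E_photon - φ = 7.7709 eV - 3.7 eV = 4.0709 eV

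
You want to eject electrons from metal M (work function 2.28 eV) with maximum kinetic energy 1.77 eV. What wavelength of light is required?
306.13 nm

From Einstein's equation: KE_max = hc/λ - φ

Rearranging for λ:
hc/λ = KE_max + φ
λ = hc/(KE_max + φ)

Required photon energy:
E_photon = KE_max + φ = 1.77 + 2.28 = 4.05 eV

Required wavelength:
λ = hc/E_photon = (6.626×10⁻³⁴)(3×10⁸) / (4.05 × 1.602×10⁻¹⁹)
λ = 306.13 nm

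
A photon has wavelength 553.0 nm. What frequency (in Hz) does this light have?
5.4212e+14 Hz

Using the wave equation: c = fλ

Solving for frequency:
f = c/λ = (3×10⁸ m/s) / (553.0×10⁻⁹ m)
f = 5.4212e+14 Hz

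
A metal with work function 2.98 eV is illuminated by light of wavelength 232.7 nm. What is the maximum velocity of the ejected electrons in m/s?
9.0883e+05 m/s

First, find the maximum kinetic energy:
E_photon = hc/λ = 5.3281 eV
KE_max = E_photon - φ = 5.3281 - 2.98 = 2.3481 eV

Convert to Joules: KE_max = 2.3481 × 1.602×10⁻¹⁹ J = 3.7620e-19 J

Then use KE = ½mv² to find velocity:
v = √(2·KE/m) = √(2 × 3.7620e-19 J / 9.109e-31 kg)
v = 9.0883e+05 m/s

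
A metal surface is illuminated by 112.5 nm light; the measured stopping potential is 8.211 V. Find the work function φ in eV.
2.81 eV

The stopping potential gives the maximum kinetic energy: KE_max = eV_s = 8.211 eV

From Einstein's photoelectric equation: KE_max = hc/λ - φ
Rearranging: φ = hc/λ - KE_max

Calculate photon energy:
E_photon = hc/λ = (6.626×10⁻³⁴ J·s)(3×10⁸ m/s) / (112.5×10⁻⁹ m) = 11.0208 eV

Therefore:
φ = 11.0208 - 8.211 = 2.81 eV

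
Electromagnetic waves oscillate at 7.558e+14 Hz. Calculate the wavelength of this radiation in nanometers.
396.66 nm

Using the wave equation: c = fλ

Solving for wavelength:
λ = c/f = (3×10⁸ m/s) / (7.558e+14 Hz)
λ = 396.66 nm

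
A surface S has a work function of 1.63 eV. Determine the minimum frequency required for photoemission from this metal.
3.9413e+14 Hz

The threshold frequency is when the photon energy equals the work function:
hf₀ = φ

Solving for f₀:
f₀ = φ/h = (1.63 eV × 1.602×10⁻¹⁹ J/eV) / (6.626×10⁻³⁴ J·s)
f₀ = 3.9413e+14 Hz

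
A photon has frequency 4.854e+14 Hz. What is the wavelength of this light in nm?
617.62 nm

Using the wave equation: c = fλ

Solving for wavelength:
λ = c/f = (3×10⁸ m/s) / (4.854e+14 Hz)
λ = 617.62 nm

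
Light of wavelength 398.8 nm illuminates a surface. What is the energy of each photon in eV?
3.1089 eV

Using E = hf = hc/λ:

E = hc/λ = (6.626×10⁻³⁴ J·s)(3×10⁸ m/s) / (398.8×10⁻⁹ m)
E = 3.1089 eV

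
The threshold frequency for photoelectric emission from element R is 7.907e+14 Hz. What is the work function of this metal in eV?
3.27 eV

At the threshold frequency, photon energy equals work function:
φ = hf₀

Calculating:
φ = (6.626×10⁻³⁴ J·s)(7.907e+14 Hz)
φ = 3.27 eV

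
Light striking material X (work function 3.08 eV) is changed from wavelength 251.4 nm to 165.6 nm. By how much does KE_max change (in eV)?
2.5552 eV

Using Einstein's equation: KE_max = hc/λ - φ

For λ₁ = 251.4 nm:
KE₁ = hc/λ₁ - φ = 4.9318 - 3.08 = 1.8518 eV

For λ₂ = 165.6 nm:
KE₂ = hc/λ₂ - φ = 7.4870 - 3.08 = 4.4070 eV

Change in KE:
ΔKE = KE₂ - KE₁ = 4.4070 - 1.8518 = 2.5552 eV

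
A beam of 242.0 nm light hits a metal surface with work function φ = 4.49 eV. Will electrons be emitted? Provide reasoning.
Yes

For photoemission, the photon energy must exceed the work function.

Photon energy: E = hc/λ = 5.1233 eV
Work function: φ = 4.49 eV

Since E_photon (5.1233 eV) > φ (4.49 eV), photoemission WILL occur.
The threshold wavelength is λ₀ = hc/φ = 276.1 nm.
Since 242.0 nm < 276.1 nm, the light has sufficient energy.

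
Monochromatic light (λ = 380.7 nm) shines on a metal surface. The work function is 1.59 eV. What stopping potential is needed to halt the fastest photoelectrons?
1.6667 V

The stopping potential V_s satisfies: eV_s = KE_max

First, find KE_max using Einstein's equation:
E_photon = hc/λ = 3.2567 eV
KE_max = E_photon - φ = 3.2567 - 1.59 = 1.6667 eV

Since eV_s = KE_max:
V_s = KE_max/e = 1.6667 V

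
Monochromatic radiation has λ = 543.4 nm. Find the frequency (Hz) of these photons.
5.5170e+14 Hz

Using the wave equation: c = fλ

Solving for frequency:
f = c/λ = (3×10⁸ m/s) / (543.4×10⁻⁹ m)
f = 5.5170e+14 Hz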